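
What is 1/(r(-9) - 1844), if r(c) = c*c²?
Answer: -1/2573 ≈ -0.00038865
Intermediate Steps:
r(c) = c³
1/(r(-9) - 1844) = 1/((-9)³ - 1844) = 1/(-729 - 1844) = 1/(-2573) = -1/2573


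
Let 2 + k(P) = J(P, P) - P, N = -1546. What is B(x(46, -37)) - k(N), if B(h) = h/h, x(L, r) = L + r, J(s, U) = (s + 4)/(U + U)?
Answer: -2386249/1546 ≈ -1543.5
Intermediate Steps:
J(s, U) = (4 + s)/(2*U) (J(s, U) = (4 + s)/((2*U)) = (4 + s)*(1/(2*U)) = (4 + s)/(2*U))
k(P) = -2 - P + (4 + P)/(2*P) (k(P) = -2 + ((4 + P)/(2*P) - P) = -2 + (-P + (4 + P)/(2*P)) = -2 - P + (4 + P)/(2*P))
B(h) = 1
B(x(46, -37)) - k(N) = 1 - (-3/2 - 1*(-1546) + 2/(-1546)) = 1 - (-3/2 + 1546 + 2*(-1/1546)) = 1 - (-3/2 + 1546 - 1/773) = 1 - 1*2387795/1546 = 1 - 2387795/1546 = -2386249/1546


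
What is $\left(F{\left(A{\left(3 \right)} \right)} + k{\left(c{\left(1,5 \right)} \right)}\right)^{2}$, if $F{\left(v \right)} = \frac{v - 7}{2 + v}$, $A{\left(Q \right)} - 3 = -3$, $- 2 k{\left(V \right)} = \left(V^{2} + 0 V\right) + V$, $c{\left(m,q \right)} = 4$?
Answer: $\frac{729}{4} \approx 182.25$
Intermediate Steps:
$k{\left(V \right)} = - \frac{V}{2} - \frac{V^{2}}{2}$ ($k{\left(V \right)} = - \frac{\left(V^{2} + 0 V\right) + V}{2} = - \frac{\left(V^{2} + 0\right) + V}{2} = - \frac{V^{2} + V}{2} = - \frac{V + V^{2}}{2} = - \frac{V}{2} - \frac{V^{2}}{2}$)
$A{\left(Q \right)} = 0$ ($A{\left(Q \right)} = 3 - 3 = 0$)
$F{\left(v \right)} = \frac{-7 + v}{2 + v}$ ($F{\left(v \right)} = \frac{v - 7}{2 + v} = \frac{-7 + v}{2 + v}$)
$\left(F{\left(A{\left(3 \right)} \right)} + k{\left(c{\left(1,5 \right)} \right)}\right)^{2} = \left(\frac{-7 + 0}{2 + 0} - 2 \left(1 + 4\right)\right)^{2} = \left(\frac{1}{2} \left(-7\right) - 2 \cdot 5\right)^{2} = \left(\frac{1}{2} \left(-7\right) - 10\right)^{2} = \left(- \frac{7}{2} - 10\right)^{2} = \left(- \frac{27}{2}\right)^{2} = \frac{729}{4}$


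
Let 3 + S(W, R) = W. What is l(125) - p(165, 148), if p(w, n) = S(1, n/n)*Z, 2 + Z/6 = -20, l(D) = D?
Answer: -139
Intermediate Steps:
S(W, R) = -3 + W
Z = -132 (Z = -12 + 6*(-20) = -12 - 120 = -132)
p(w, n) = 264 (p(w, n) = (-3 + 1)*(-132) = -2*(-132) = 264)
l(125) - p(165, 148) = 125 - 1*264 = 125 - 264 = -139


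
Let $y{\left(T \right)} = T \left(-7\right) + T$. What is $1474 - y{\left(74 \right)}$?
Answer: $1918$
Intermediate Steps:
$y{\left(T \right)} = - 6 T$ ($y{\left(T \right)} = - 7 T + T = - 6 T$)
$1474 - y{\left(74 \right)} = 1474 - \left(-6\right) 74 = 1474 - -444 = 1474 + 444 = 1918$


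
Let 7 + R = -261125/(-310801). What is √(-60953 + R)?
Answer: I*√5888487909285835/310801 ≈ 246.9*I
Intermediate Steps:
R = -1914482/310801 (R = -7 - 261125/(-310801) = -7 - 261125*(-1/310801) = -7 + 261125/310801 = -1914482/310801 ≈ -6.1598)
√(-60953 + R) = √(-60953 - 1914482/310801) = √(-18946167835/310801) = I*√5888487909285835/310801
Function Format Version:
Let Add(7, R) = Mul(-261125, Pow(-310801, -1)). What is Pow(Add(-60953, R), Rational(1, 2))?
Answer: Mul(Rational(1, 310801), I, Pow(5888487909285835, Rational(1, 2))) ≈ Mul(246.90, I)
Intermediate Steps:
R = Rational(-1914482, 310801) (R = Add(-7, Mul(-261125, Pow(-310801, -1))) = Add(-7, Mul(-261125, Rational(-1, 310801))) = Add(-7, Rational(261125, 310801)) = Rational(-1914482, 310801) ≈ -6.1598)
Pow(Add(-60953, R), Rational(1, 2)) = Pow(Add(-60953, Rational(-1914482, 310801)), Rational(1, 2)) = Pow(Rational(-18946167835, 310801), Rational(1, 2)) = Mul(Rational(1, 310801), I, Pow(5888487909285835, Rational(1, 2)))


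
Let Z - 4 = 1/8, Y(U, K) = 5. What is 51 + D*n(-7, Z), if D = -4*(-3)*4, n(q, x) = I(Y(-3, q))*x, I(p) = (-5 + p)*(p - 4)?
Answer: 51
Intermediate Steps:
I(p) = (-5 + p)*(-4 + p)
Z = 33/8 (Z = 4 + 1/8 = 4 + ⅛ = 33/8 ≈ 4.1250)
n(q, x) = 0 (n(q, x) = (20 + 5² - 9*5)*x = (20 + 25 - 45)*x = 0*x = 0)
D = 48 (D = 12*4 = 48)
51 + D*n(-7, Z) = 51 + 48*0 = 51 + 0 = 51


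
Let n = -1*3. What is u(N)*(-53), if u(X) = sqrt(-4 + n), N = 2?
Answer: -53*I*sqrt(7) ≈ -140.22*I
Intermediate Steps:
n = -3
u(X) = I*sqrt(7) (u(X) = sqrt(-4 - 3) = sqrt(-7) = I*sqrt(7))
u(N)*(-53) = (I*sqrt(7))*(-53) = -53*I*sqrt(7)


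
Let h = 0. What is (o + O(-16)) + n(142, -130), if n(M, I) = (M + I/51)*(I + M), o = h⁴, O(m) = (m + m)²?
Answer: 45856/17 ≈ 2697.4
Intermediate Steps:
O(m) = 4*m² (O(m) = (2*m)² = 4*m²)
o = 0 (o = 0⁴ = 0)
n(M, I) = (I + M)*(M + I/51) (n(M, I) = (M + I*(1/51))*(I + M) = (M + I/51)*(I + M) = (I + M)*(M + I/51))
(o + O(-16)) + n(142, -130) = (0 + 4*(-16)²) + (142² + (1/51)*(-130)² + (52/51)*(-130)*142) = (0 + 4*256) + (20164 + (1/51)*16900 - 959920/51) = (0 + 1024) + (20164 + 16900/51 - 959920/51) = 1024 + 28448/17 = 45856/17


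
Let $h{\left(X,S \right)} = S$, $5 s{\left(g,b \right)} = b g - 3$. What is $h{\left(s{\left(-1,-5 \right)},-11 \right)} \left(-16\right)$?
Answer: $176$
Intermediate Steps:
$s{\left(g,b \right)} = - \frac{3}{5} + \frac{b g}{5}$ ($s{\left(g,b \right)} = \frac{b g - 3}{5} = \frac{-3 + b g}{5} = - \frac{3}{5} + \frac{b g}{5}$)
$h{\left(s{\left(-1,-5 \right)},-11 \right)} \left(-16\right) = \left(-11\right) \left(-16\right) = 176$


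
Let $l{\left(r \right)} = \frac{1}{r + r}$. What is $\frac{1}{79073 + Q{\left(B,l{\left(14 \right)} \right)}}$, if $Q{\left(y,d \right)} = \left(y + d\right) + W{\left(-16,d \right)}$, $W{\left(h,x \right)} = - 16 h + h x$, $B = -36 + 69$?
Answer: $\frac{28}{2222121} \approx 1.2601 \cdot 10^{-5}$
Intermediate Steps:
$l{\left(r \right)} = \frac{1}{2 r}$
$B = 33$
$Q{\left(y,d \right)} = 256 + y - 15 d$ ($Q{\left(y,d \right)} = \left(y + d\right) - 16 \left(-16 + d\right) = \left(d + y\right) - \left(-256 + 16 d\right) = 256 + y - 15 d$)
$\frac{1}{79073 + Q{\left(B,l{\left(14 \right)} \right)}} = \frac{1}{79073 + \left(256 + 33 - 15 \frac{1}{2 \cdot 14}\right)} = \frac{1}{79073 + \left(256 + 33 - 15 \cdot \frac{1}{2} \cdot \frac{1}{14}\right)} = \frac{1}{79073 + \left(256 + 33 - \frac{15}{28}\right)} = \frac{1}{79073 + \frac{8077}{28}} = \frac{1}{\frac{2222121}{28}} = \frac{28}{2222121}$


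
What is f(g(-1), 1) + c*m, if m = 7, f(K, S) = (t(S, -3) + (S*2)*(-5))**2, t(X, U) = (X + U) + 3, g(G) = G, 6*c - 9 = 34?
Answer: 787/6 ≈ 131.17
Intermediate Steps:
c = 43/6 (c = 3/2 + (1/6)*34 = 3/2 + 17/3 = 43/6 ≈ 7.1667)
t(X, U) = 3 + U + X (t(X, U) = (U + X) + 3 = 3 + U + X)
f(K, S) = 81*S**2 (f(K, S) = ((3 - 3 + S) + (S*2)*(-5))**2 = (S + (2*S)*(-5))**2 = (S - 10*S)**2 = (-9*S)**2 = 81*S**2)
f(g(-1), 1) + c*m = 81*1**2 + (43/6)*7 = 81*1 + 301/6 = 81 + 301/6 = 787/6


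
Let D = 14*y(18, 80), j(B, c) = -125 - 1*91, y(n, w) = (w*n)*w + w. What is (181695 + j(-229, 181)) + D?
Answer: 1795399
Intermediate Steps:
y(n, w) = w + n*w² (y(n, w) = (n*w)*w + w = n*w² + w = w + n*w²)
j(B, c) = -216 (j(B, c) = -125 - 91 = -216)
D = 1613920 (D = 14*(80*(1 + 18*80)) = 14*(80*(1 + 1440)) = 14*(80*1441) = 14*115280 = 1613920)
(181695 + j(-229, 181)) + D = (181695 - 216) + 1613920 = 181479 + 1613920 = 1795399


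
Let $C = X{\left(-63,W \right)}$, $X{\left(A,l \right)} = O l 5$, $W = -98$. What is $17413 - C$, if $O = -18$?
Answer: $8593$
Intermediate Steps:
$X{\left(A,l \right)} = - 90 l$ ($X{\left(A,l \right)} = - 18 l 5 = - 90 l$)
$C = 8820$ ($C = \left(-90\right) \left(-98\right) = 8820$)
$17413 - C = 17413 - 8820 = 8593$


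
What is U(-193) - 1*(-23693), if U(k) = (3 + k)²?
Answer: 59793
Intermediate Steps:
U(-193) - 1*(-23693) = (3 - 193)² - 1*(-23693) = (-190)² + 23693 = 36100 + 23693 = 59793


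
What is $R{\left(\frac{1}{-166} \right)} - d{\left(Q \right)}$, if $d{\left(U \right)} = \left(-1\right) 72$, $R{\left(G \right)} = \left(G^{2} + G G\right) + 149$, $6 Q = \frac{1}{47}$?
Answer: $\frac{3044939}{13778} \approx 221.0$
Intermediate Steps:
$Q = \frac{1}{282}$ ($Q = \frac{1}{6 \cdot 47} = \frac{1}{6} \cdot \frac{1}{47} = \frac{1}{282} \approx 0.0035461$)
$R{\left(G \right)} = 149 + 2 G^{2}$ ($R{\left(G \right)} = \left(G^{2} + G^{2}\right) + 149 = 2 G^{2} + 149 = 149 + 2 G^{2}$)
$d{\left(U \right)} = -72$
$R{\left(\frac{1}{-166} \right)} - d{\left(Q \right)} = \left(149 + 2 \left(\frac{1}{-166}\right)^{2}\right) - -72 = \left(149 + 2 \left(- \frac{1}{166}\right)^{2}\right) + 72 = \left(149 + 2 \cdot \frac{1}{27556}\right) + 72 = \left(149 + \frac{1}{13778}\right) + 72 = \frac{2052923}{13778} + 72 = \frac{3044939}{13778}$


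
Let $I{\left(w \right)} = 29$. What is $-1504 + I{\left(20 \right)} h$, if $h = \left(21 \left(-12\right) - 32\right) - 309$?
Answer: $-18701$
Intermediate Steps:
$h = -593$ ($h = \left(-252 - 32\right) - 309 = -284 - 309 = -593$)
$-1504 + I{\left(20 \right)} h = -1504 + 29 \left(-593\right) = -1504 - 17197 = -18701$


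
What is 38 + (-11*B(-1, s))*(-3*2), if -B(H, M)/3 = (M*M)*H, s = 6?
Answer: 7166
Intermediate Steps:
B(H, M) = -3*H*M**2 (B(H, M) = -3*M*M*H = -3*M**2*H = -3*H*M**2)
38 + (-11*B(-1, s))*(-3*2) = 38 + (-(-33)*(-1)*6**2)*(-3*2) = 38 - (-33)*(-1)*36*(-6) = 38 - 11*108*(-6) = 38 - 1188*(-6) = 38 + 7128 = 7166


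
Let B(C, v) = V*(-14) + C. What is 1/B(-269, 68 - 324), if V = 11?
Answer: -1/423 ≈ -0.0023641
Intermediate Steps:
B(C, v) = -154 + C (B(C, v) = 11*(-14) + C = -154 + C)
1/B(-269, 68 - 324) = 1/(-154 - 269) = 1/(-423) = -1/423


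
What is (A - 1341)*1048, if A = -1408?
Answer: -2880952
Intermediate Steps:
(A - 1341)*1048 = (-1408 - 1341)*1048 = -2749*1048 = -2880952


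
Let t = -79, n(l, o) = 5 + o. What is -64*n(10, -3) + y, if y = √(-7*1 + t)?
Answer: -128 + I*√86 ≈ -128.0 + 9.2736*I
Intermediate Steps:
y = I*√86 (y = √(-7*1 - 79) = √(-7 - 79) = √(-86) = I*√86 ≈ 9.2736*I)
-64*n(10, -3) + y = -64*(5 - 3) + I*√86 = -64*2 + I*√86 = -128 + I*√86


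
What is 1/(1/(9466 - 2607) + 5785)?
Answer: 6859/39679316 ≈ 0.00017286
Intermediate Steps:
1/(1/(9466 - 2607) + 5785) = 1/(1/6859 + 5785) = 1/(39679316/6859) = 6859/39679316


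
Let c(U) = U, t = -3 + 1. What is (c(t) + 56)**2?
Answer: 2916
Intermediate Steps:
t = -2
(c(t) + 56)**2 = (-2 + 56)**2 = 54**2 = 2916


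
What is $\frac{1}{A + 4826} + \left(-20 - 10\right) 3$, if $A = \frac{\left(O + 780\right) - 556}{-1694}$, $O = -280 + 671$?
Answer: $- \frac{735714916}{8174629} \approx -90.0$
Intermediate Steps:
$O = 391$
$A = - \frac{615}{1694}$ ($A = \frac{\left(391 + 780\right) - 556}{-1694} = \left(1171 - 556\right) \left(- \frac{1}{1694}\right) = 615 \left(- \frac{1}{1694}\right) = - \frac{615}{1694} \approx -0.36305$)
$\frac{1}{A + 4826} + \left(-20 - 10\right) 3 = \frac{1}{- \frac{615}{1694} + 4826} + \left(-20 - 10\right) 3 = \frac{1}{\frac{8174629}{1694}} - 90 = \frac{1694}{8174629} - 90 = - \frac{735714916}{8174629}$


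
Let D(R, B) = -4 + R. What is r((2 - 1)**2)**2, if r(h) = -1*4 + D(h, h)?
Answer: 49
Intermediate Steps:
r(h) = -8 + h (r(h) = -1*4 + (-4 + h) = -4 + (-4 + h) = -8 + h)
r((2 - 1)**2)**2 = (-8 + (2 - 1)**2)**2 = (-8 + 1**2)**2 = (-8 + 1)**2 = (-7)**2 = 49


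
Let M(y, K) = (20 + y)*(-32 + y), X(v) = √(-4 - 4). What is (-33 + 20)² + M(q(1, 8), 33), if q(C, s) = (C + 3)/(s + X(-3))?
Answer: (-10927*√2 + 9580*I)/(-20*I + 23*√2) ≈ -476.16 + 1.7459*I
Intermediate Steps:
X(v) = 2*I*√2 (X(v) = √(-8) = 2*I*√2)
q(C, s) = (3 + C)/(s + 2*I*√2) (q(C, s) = (C + 3)/(s + 2*I*√2) = (3 + C)/(s + 2*I*√2))
M(y, K) = (-32 + y)*(20 + y)
(-33 + 20)² + M(q(1, 8), 33) = (-33 + 20)² + (-640 + ((3 + 1)/(8 + 2*I*√2))² - 12*(3 + 1)/(8 + 2*I*√2)) = (-13)² + (-640 + (4/(8 + 2*I*√2))² - 12*4/(8 + 2*I*√2)) = 169 + (-640 + (4/(8 + 2*I*√2))² - 48/(8 + 2*I*√2)) = 169 + (-640 + 16/(8 + 2*I*√2)² - 48/(8 + 2*I*√2)) = 169 + (-640 - 48/(8 + 2*I*√2) + 16/(8 + 2*I*√2)²) = -471 - 48/(8 + 2*I*√2) + 16/(8 + 2*I*√2)²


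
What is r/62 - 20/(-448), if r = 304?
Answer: 17179/3472 ≈ 4.9479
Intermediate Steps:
r/62 - 20/(-448) = 304/62 - 20/(-448) = 304*(1/62) - 20*(-1/448) = 152/31 + 5/112 = 17179/3472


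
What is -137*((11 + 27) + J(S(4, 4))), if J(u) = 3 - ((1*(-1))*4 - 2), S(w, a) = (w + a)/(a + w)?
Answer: -6439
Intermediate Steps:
S(w, a) = 1 (S(w, a) = (a + w)/(a + w) = 1)
J(u) = 9 (J(u) = 3 - (-1*4 - 2) = 3 - (-4 - 2) = 3 - 1*(-6) = 3 + 6 = 9)
-137*((11 + 27) + J(S(4, 4))) = -137*((11 + 27) + 9) = -137*(38 + 9) = -137*47 = -6439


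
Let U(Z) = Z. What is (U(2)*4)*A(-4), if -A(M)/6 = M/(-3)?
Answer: -64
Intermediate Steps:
A(M) = 2*M (A(M) = -6*M/(-3) = -6*M*(-1)/3 = -(-2)*M = 2*M)
(U(2)*4)*A(-4) = (2*4)*(2*(-4)) = 8*(-8) = -64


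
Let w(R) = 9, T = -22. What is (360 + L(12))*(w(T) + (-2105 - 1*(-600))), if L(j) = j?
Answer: -556512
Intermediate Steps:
(360 + L(12))*(w(T) + (-2105 - 1*(-600))) = (360 + 12)*(9 + (-2105 - 1*(-600))) = 372*(9 + (-2105 + 600)) = 372*(9 - 1505) = 372*(-1496) = -556512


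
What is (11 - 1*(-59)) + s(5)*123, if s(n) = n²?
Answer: 3145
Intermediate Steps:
(11 - 1*(-59)) + s(5)*123 = (11 - 1*(-59)) + 5²*123 = (11 + 59) + 25*123 = 70 + 3075 = 3145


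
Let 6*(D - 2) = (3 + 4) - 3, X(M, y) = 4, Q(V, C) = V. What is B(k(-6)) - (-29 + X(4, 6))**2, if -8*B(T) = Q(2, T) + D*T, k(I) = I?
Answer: -2493/4 ≈ -623.25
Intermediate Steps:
D = 8/3 (D = 2 + ((3 + 4) - 3)/6 = 2 + (7 - 3)/6 = 2 + (1/6)*4 = 2 + 2/3 = 8/3 ≈ 2.6667)
B(T) = -1/4 - T/3 (B(T) = -(2 + 8*T/3)/8 = -1/4 - T/3)
B(k(-6)) - (-29 + X(4, 6))**2 = (-1/4 - 1/3*(-6)) - (-29 + 4)**2 = (-1/4 + 2) - 1*(-25)**2 = 7/4 - 1*625 = 7/4 - 625 = -2493/4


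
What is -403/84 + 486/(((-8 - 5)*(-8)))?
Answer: -34/273 ≈ -0.12454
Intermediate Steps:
-403/84 + 486/(((-8 - 5)*(-8))) = -403*1/84 + 486/((-13*(-8))) = -403/84 + 486/104 = -403/84 + 486*(1/104) = -403/84 + 243/52 = -34/273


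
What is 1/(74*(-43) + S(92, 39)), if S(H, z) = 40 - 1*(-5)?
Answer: -1/3137 ≈ -0.00031878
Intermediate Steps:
S(H, z) = 45 (S(H, z) = 40 + 5 = 45)
1/(74*(-43) + S(92, 39)) = 1/(74*(-43) + 45) = 1/(-3182 + 45) = 1/(-3137) = -1/3137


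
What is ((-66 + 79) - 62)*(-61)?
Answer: 2989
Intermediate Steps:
((-66 + 79) - 62)*(-61) = (13 - 62)*(-61) = -49*(-61) = 2989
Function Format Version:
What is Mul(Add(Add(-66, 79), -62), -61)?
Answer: 2989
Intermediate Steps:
Mul(Add(Add(-66, 79), -62), -61) = Mul(Add(13, -62), -61) = Mul(-49, -61) = 2989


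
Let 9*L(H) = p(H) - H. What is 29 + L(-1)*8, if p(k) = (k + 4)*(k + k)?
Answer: 221/9 ≈ 24.556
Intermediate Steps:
p(k) = 2*k*(4 + k) (p(k) = (4 + k)*(2*k) = 2*k*(4 + k))
L(H) = -H/9 + 2*H*(4 + H)/9 (L(H) = (2*H*(4 + H) - H)/9 = (-H + 2*H*(4 + H))/9 = -H/9 + 2*H*(4 + H)/9)
29 + L(-1)*8 = 29 + ((1/9)*(-1)*(7 + 2*(-1)))*8 = 29 + ((1/9)*(-1)*(7 - 2))*8 = 29 + ((1/9)*(-1)*5)*8 = 29 - 5/9*8 = 29 - 40/9 = 221/9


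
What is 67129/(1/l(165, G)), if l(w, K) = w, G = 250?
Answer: 11076285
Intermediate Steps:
67129/(1/l(165, G)) = 67129/(1/165) = 67129*165 = 11076285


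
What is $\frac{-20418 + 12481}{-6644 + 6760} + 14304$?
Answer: $\frac{1651327}{116} \approx 14236.0$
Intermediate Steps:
$\frac{-20418 + 12481}{-6644 + 6760} + 14304 = - \frac{7937}{116} + 14304 = \frac{1651327}{116}$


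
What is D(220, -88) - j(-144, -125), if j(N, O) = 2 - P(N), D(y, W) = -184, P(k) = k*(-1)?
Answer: -42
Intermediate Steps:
P(k) = -k
j(N, O) = 2 + N (j(N, O) = 2 - (-1)*N = 2 + N)
D(220, -88) - j(-144, -125) = -184 - (2 - 144) = -184 - 1*(-142) = -184 + 142 = -42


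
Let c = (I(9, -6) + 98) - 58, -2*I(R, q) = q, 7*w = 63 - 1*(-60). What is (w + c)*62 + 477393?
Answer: 3368039/7 ≈ 4.8115e+5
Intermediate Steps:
w = 123/7 (w = (63 - 1*(-60))/7 = (63 + 60)/7 = (1/7)*123 = 123/7 ≈ 17.571)
I(R, q) = -q/2
c = 43 (c = (-1/2*(-6) + 98) - 58 = (3 + 98) - 58 = 101 - 58 = 43)
(w + c)*62 + 477393 = (123/7 + 43)*62 + 477393 = (424/7)*62 + 477393 = 26288/7 + 477393 = 3368039/7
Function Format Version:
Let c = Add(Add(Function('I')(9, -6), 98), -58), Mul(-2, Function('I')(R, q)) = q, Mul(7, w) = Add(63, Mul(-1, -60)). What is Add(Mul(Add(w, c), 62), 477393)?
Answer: Rational(3368039, 7) ≈ 4.8115e+5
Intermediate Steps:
w = Rational(123, 7) (w = Mul(Rational(1, 7), Add(63, Mul(-1, -60))) = Mul(Rational(1, 7), Add(63, 60)) = Mul(Rational(1, 7), 123) = Rational(123, 7) ≈ 17.571)
Function('I')(R, q) = Mul(Rational(-1, 2), q)
c = 43 (c = Add(Add(Mul(Rational(-1, 2), -6), 98), -58) = Add(Add(3, 98), -58) = Add(101, -58) = 43)
Add(Mul(Add(w, c), 62), 477393) = Add(Mul(Add(Rational(123, 7), 43), 62), 477393) = Add(Mul(Rational(424, 7), 62), 477393) = Add(Rational(26288, 7), 477393) = Rational(3368039, 7)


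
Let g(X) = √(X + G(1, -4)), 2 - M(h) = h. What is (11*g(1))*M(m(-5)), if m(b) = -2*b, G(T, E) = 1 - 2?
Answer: 0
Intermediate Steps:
G(T, E) = -1
M(h) = 2 - h
g(X) = √(-1 + X) (g(X) = √(X - 1) = √(-1 + X))
(11*g(1))*M(m(-5)) = (11*√(-1 + 1))*(2 - (-2)*(-5)) = (11*√0)*(2 - 1*10) = (11*0)*(2 - 10) = 0*(-8) = 0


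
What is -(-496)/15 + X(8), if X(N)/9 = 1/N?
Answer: 4103/120 ≈ 34.192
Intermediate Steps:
X(N) = 9/N
-(-496)/15 + X(8) = -(-496)/15 + 9/8 = -(-496)/15 + 9*(⅛) = -16*(-31/15) + 9/8 = 496/15 + 9/8 = 4103/120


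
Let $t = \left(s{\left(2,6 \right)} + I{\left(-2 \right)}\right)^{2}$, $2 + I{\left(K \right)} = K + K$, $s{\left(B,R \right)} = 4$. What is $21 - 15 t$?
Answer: $-39$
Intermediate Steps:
$I{\left(K \right)} = -2 + 2 K$ ($I{\left(K \right)} = -2 + \left(K + K\right) = -2 + 2 K$)
$t = 4$ ($t = \left(4 + \left(-2 + 2 \left(-2\right)\right)\right)^{2} = \left(4 - 6\right)^{2} = \left(-2\right)^{2} = 4$)
$21 - 15 t = 21 - 60 = -39$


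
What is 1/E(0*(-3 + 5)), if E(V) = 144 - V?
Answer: 1/144 ≈ 0.0069444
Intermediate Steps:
1/E(0*(-3 + 5)) = 1/(144 - 0*(-3 + 5)) = 1/(144 - 0*2) = 1/(144 - 1*0) = 1/(144 + 0) = 1/144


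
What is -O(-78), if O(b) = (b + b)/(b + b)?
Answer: -1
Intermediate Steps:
O(b) = 1 (O(b) = (2*b)/((2*b)) = (2*b)*(1/(2*b)) = 1)
-O(-78) = -1*1 = -1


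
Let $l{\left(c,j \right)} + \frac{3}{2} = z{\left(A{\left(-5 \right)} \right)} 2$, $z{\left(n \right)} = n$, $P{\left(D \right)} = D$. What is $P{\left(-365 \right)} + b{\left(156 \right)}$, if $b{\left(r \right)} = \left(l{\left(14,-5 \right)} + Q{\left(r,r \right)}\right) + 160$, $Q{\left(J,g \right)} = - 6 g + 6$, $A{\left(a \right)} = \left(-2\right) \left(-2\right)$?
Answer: $- \frac{2257}{2} \approx -1128.5$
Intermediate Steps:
$A{\left(a \right)} = 4$
$l{\left(c,j \right)} = \frac{13}{2}$ ($l{\left(c,j \right)} = - \frac{3}{2} + 4 \cdot 2 = - \frac{3}{2} + 8 = \frac{13}{2}$)
$Q{\left(J,g \right)} = 6 - 6 g$
$b{\left(r \right)} = \frac{345}{2} - 6 r$ ($b{\left(r \right)} = \left(\frac{13}{2} - \left(-6 + 6 r\right)\right) + 160 = \left(\frac{25}{2} - 6 r\right) + 160 = \frac{345}{2} - 6 r$)
$P{\left(-365 \right)} + b{\left(156 \right)} = -365 + \left(\frac{345}{2} - 936\right) = -365 - \frac{1527}{2} = - \frac{2257}{2}$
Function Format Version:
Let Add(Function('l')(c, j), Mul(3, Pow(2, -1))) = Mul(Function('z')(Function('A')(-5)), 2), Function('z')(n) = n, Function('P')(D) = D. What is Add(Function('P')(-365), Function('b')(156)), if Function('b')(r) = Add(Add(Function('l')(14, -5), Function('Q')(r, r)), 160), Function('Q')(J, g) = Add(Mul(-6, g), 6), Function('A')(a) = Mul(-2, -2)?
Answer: Rational(-2257, 2) ≈ -1128.5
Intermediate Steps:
Function('A')(a) = 4
Function('l')(c, j) = Rational(13, 2) (Function('l')(c, j) = Add(Rational(-3, 2), Mul(4, 2)) = Add(Rational(-3, 2), 8) = Rational(13, 2))
Function('Q')(J, g) = Add(6, Mul(-6, g))
Function('b')(r) = Add(Rational(345, 2), Mul(-6, r)) (Function('b')(r) = Add(Add(Rational(13, 2), Add(6, Mul(-6, r))), 160) = Add(Add(Rational(25, 2), Mul(-6, r)), 160) = Add(Rational(345, 2), Mul(-6, r)))
Add(Function('P')(-365), Function('b')(156)) = Add(-365, Add(Rational(345, 2), Mul(-6, 156))) = Add(-365, Add(Rational(345, 2), -936)) = Add(-365, Rational(-1527, 2)) = Rational(-2257, 2)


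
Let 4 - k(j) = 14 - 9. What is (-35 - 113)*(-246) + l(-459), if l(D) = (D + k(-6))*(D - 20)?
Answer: 256748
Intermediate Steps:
k(j) = -1 (k(j) = 4 - (14 - 9) = 4 - 1*5 = 4 - 5 = -1)
l(D) = (-1 + D)*(-20 + D) (l(D) = (D - 1)*(D - 20) = (-1 + D)*(-20 + D))
(-35 - 113)*(-246) + l(-459) = (-35 - 113)*(-246) + (20 + (-459)² - 21*(-459)) = -148*(-246) + (20 + 210681 + 9639) = 36408 + 220340 = 256748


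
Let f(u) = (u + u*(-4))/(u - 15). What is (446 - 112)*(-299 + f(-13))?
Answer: -1404637/14 ≈ -1.0033e+5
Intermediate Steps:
f(u) = -3*u/(-15 + u) (f(u) = (u - 4*u)/(-15 + u) = (-3*u)/(-15 + u) = -3*u/(-15 + u))
(446 - 112)*(-299 + f(-13)) = (446 - 112)*(-299 - 3*(-13)/(-15 - 13)) = 334*(-299 - 3*(-13)/(-28)) = 334*(-299 - 3*(-13)*(-1/28)) = 334*(-299 - 39/28) = 334*(-8411/28) = -1404637/14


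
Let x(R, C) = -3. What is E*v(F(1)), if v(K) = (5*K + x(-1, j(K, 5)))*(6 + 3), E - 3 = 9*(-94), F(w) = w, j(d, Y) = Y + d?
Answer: -15174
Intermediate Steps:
E = -843 (E = 3 + 9*(-94) = 3 - 846 = -843)
v(K) = -27 + 45*K (v(K) = (5*K - 3)*(6 + 3) = (-3 + 5*K)*9 = -27 + 45*K)
E*v(F(1)) = -843*(-27 + 45*1) = -843*(-27 + 45) = -843*18 = -15174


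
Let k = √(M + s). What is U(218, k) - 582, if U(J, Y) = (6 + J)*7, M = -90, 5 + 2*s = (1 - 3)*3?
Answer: 986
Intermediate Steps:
s = -11/2 (s = -5/2 + ((1 - 3)*3)/2 = -5/2 + (-2*3)/2 = -5/2 + (½)*(-6) = -5/2 - 3 = -11/2 ≈ -5.5000)
k = I*√382/2 (k = √(-90 - 11/2) = √(-191/2) = I*√382/2 ≈ 9.7724*I)
U(J, Y) = 42 + 7*J
U(218, k) - 582 = (42 + 7*218) - 582 = (42 + 1526) - 582 = 1568 - 582 = 986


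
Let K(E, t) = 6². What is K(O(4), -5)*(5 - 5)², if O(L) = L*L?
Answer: 0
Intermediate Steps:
O(L) = L²
K(E, t) = 36
K(O(4), -5)*(5 - 5)² = 36*(5 - 5)² = 36*0² = 36*0 = 0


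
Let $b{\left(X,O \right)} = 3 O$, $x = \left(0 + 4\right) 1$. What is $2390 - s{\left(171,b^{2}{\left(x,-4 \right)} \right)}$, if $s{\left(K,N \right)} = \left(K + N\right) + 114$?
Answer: $1961$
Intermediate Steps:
$x = 4$ ($x = 4 \cdot 1 = 4$)
$s{\left(K,N \right)} = 114 + K + N$
$2390 - s{\left(171,b^{2}{\left(x,-4 \right)} \right)} = 2390 - \left(114 + 171 + \left(3 \left(-4\right)\right)^{2}\right) = 2390 - \left(114 + 171 + \left(-12\right)^{2}\right) = 2390 - \left(114 + 171 + 144\right) = 2390 - 429 = 1961$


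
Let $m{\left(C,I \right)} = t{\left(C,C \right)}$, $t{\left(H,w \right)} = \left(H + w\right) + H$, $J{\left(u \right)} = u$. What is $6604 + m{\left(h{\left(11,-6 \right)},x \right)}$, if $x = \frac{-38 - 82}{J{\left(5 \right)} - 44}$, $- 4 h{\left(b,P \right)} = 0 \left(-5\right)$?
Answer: $6604$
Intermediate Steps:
$h{\left(b,P \right)} = 0$ ($h{\left(b,P \right)} = - \frac{0 \left(-5\right)}{4} = \left(- \frac{1}{4}\right) 0 = 0$)
$x = \frac{40}{13}$ ($x = \frac{-38 - 82}{5 - 44} = - \frac{120}{-39} = \left(-120\right) \left(- \frac{1}{39}\right) = \frac{40}{13} \approx 3.0769$)
$t{\left(H,w \right)} = w + 2 H$
$m{\left(C,I \right)} = 3 C$ ($m{\left(C,I \right)} = C + 2 C = 3 C$)
$6604 + m{\left(h{\left(11,-6 \right)},x \right)} = 6604 + 3 \cdot 0 = 6604 + 0 = 6604$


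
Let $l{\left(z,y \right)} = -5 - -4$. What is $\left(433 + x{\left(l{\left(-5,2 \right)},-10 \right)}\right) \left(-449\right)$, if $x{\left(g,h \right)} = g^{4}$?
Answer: $-194866$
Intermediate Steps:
$l{\left(z,y \right)} = -1$ ($l{\left(z,y \right)} = -5 + 4 = -1$)
$\left(433 + x{\left(l{\left(-5,2 \right)},-10 \right)}\right) \left(-449\right) = \left(433 + \left(-1\right)^{4}\right) \left(-449\right) = \left(433 + 1\right) \left(-449\right) = 434 \left(-449\right) = -194866$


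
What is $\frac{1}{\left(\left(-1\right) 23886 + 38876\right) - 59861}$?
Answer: $- \frac{1}{44871} \approx -2.2286 \cdot 10^{-5}$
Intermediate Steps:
$\frac{1}{\left(\left(-1\right) 23886 + 38876\right) - 59861} = \frac{1}{\left(-23886 + 38876\right) - 59861} = \frac{1}{14990 - 59861} = \frac{1}{-44871} = - \frac{1}{44871}$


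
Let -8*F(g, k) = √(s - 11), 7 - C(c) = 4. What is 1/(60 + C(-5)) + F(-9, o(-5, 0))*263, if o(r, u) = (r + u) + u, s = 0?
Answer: 1/63 - 263*I*√11/8 ≈ 0.015873 - 109.03*I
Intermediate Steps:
C(c) = 3 (C(c) = 7 - 1*4 = 7 - 4 = 3)
o(r, u) = r + 2*u
F(g, k) = -I*√11/8 (F(g, k) = -√(0 - 11)/8 = -I*√11/8)
1/(60 + C(-5)) + F(-9, o(-5, 0))*263 = 1/(60 + 3) - I*√11/8*263 = 1/63 - 263*I*√11/8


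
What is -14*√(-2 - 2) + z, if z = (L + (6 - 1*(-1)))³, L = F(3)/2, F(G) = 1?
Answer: 3375/8 - 28*I ≈ 421.88 - 28.0*I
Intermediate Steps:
L = ½ (L = 1/2 = 1*(½) = ½ ≈ 0.50000)
z = 3375/8 (z = (½ + (6 - 1*(-1)))³ = (½ + (6 + 1))³ = (½ + 7)³ = (15/2)³ = 3375/8 ≈ 421.88)
-14*√(-2 - 2) + z = -14*√(-2 - 2) + 3375/8 = -28*I + 3375/8 = 3375/8 - 28*I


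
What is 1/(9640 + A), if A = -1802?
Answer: 1/7838 ≈ 0.00012758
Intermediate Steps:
1/(9640 + A) = 1/(9640 - 1802) = 1/7838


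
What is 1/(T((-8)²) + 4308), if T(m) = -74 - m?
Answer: 1/4170 ≈ 0.00023981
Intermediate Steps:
1/(T((-8)²) + 4308) = 1/((-74 - 1*(-8)²) + 4308) = 1/((-74 - 1*64) + 4308) = 1/((-74 - 64) + 4308) = 1/(-138 + 4308) = 1/4170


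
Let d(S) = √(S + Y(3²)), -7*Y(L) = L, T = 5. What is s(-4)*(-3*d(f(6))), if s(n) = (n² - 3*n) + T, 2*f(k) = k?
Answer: -198*√21/7 ≈ -129.62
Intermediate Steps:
f(k) = k/2
Y(L) = -L/7
d(S) = √(-9/7 + S) (d(S) = √(S - ⅐*3²) = √(S - ⅐*9) = √(S - 9/7) = √(-9/7 + S))
s(n) = 5 + n² - 3*n (s(n) = (n² - 3*n) + 5 = 5 + n² - 3*n)
s(-4)*(-3*d(f(6))) = (5 + (-4)² - 3*(-4))*(-3*√(-63 + 49*((½)*6))/7) = (5 + 16 + 12)*(-3*√(-63 + 49*3)/7) = 33*(-3*√(-63 + 147)/7) = 33*(-3*√84/7) = 33*(-3*2*√21/7) = 33*(-6*√21/7) = -198*√21/7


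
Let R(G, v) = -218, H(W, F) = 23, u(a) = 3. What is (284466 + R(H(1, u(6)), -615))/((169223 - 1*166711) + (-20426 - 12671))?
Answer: -284248/30585 ≈ -9.2937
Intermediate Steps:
(284466 + R(H(1, u(6)), -615))/((169223 - 1*166711) + (-20426 - 12671)) = (284466 - 218)/((169223 - 1*166711) + (-20426 - 12671)) = 284248/((169223 - 166711) - 33097) = 284248/(2512 - 33097) = 284248/(-30585) = 284248*(-1/30585) = -284248/30585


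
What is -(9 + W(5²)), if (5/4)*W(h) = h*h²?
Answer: -12509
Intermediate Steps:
W(h) = 4*h³/5 (W(h) = 4*(h*h²)/5 = 4*h³/5)
-(9 + W(5²)) = -(9 + 4*(5²)³/5) = -(9 + (⅘)*25³) = -(9 + (⅘)*15625) = -(9 + 12500) = -1*12509 = -12509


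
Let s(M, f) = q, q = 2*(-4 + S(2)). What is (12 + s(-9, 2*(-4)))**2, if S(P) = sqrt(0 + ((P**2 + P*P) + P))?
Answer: 56 + 16*sqrt(10) ≈ 106.60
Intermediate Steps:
S(P) = sqrt(P + 2*P**2) (S(P) = sqrt(0 + ((P**2 + P**2) + P)) = sqrt(0 + (2*P**2 + P)) = sqrt(0 + (P + 2*P**2)) = sqrt(P + 2*P**2))
q = -8 + 2*sqrt(10) (q = 2*(-4 + sqrt(2*(1 + 2*2))) = 2*(-4 + sqrt(2*(1 + 4))) = 2*(-4 + sqrt(2*5)) = 2*(-4 + sqrt(10)) = -8 + 2*sqrt(10) ≈ -1.6754)
s(M, f) = -8 + 2*sqrt(10)
(12 + s(-9, 2*(-4)))**2 = (12 + (-8 + 2*sqrt(10)))**2 = (4 + 2*sqrt(10))**2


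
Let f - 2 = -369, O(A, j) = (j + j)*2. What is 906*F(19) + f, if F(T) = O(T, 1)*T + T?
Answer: 85703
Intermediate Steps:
O(A, j) = 4*j (O(A, j) = (2*j)*2 = 4*j)
f = -367 (f = 2 - 369 = -367)
F(T) = 5*T (F(T) = (4*1)*T + T = 4*T + T = 5*T)
906*F(19) + f = 906*(5*19) - 367 = 906*95 - 367 = 86070 - 367 = 85703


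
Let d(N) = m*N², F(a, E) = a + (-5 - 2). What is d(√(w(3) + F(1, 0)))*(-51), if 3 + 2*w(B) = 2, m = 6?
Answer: 1989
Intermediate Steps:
w(B) = -½ (w(B) = -3/2 + (½)*2 = -3/2 + 1 = -½)
F(a, E) = -7 + a (F(a, E) = a - 7 = -7 + a)
d(N) = 6*N²
d(√(w(3) + F(1, 0)))*(-51) = (6*(√(-½ + (-7 + 1)))²)*(-51) = (6*(√(-½ - 6))²)*(-51) = (6*(√(-13/2))²)*(-51) = (6*(I*√26/2)²)*(-51) = (6*(-13/2))*(-51) = -39*(-51) = 1989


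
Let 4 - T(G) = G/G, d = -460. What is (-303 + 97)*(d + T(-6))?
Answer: 94142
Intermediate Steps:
T(G) = 3 (T(G) = 4 - G/G = 4 - 1*1 = 4 - 1 = 3)
(-303 + 97)*(d + T(-6)) = (-303 + 97)*(-460 + 3) = -206*(-457) = 94142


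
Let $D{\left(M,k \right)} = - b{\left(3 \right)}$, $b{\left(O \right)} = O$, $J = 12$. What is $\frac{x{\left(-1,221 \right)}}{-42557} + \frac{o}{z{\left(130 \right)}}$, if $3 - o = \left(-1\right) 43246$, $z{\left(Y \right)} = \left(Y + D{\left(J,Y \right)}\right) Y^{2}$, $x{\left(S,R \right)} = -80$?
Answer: $\frac{2012251693}{91340089100} \approx 0.02203$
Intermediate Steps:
$D{\left(M,k \right)} = -3$ ($D{\left(M,k \right)} = \left(-1\right) 3 = -3$)
$z{\left(Y \right)} = Y^{2} \left(-3 + Y\right)$ ($z{\left(Y \right)} = \left(Y - 3\right) Y^{2} = \left(-3 + Y\right) Y^{2} = Y^{2} \left(-3 + Y\right)$)
$o = 43249$ ($o = 3 - \left(-1\right) 43246 = 3 - -43246 = 3 + 43246 = 43249$)
$\frac{x{\left(-1,221 \right)}}{-42557} + \frac{o}{z{\left(130 \right)}} = - \frac{80}{-42557} + \frac{43249}{130^{2} \left(-3 + 130\right)} = \left(-80\right) \left(- \frac{1}{42557}\right) + \frac{43249}{16900 \cdot 127} = \frac{80}{42557} + \frac{43249}{2146300} = \frac{2012251693}{91340089100}$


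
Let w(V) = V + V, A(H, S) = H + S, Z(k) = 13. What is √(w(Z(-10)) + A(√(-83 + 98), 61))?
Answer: √(87 + √15) ≈ 9.5327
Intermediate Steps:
w(V) = 2*V
√(w(Z(-10)) + A(√(-83 + 98), 61)) = √(2*13 + (√(-83 + 98) + 61)) = √(26 + (√15 + 61)) = √(26 + (61 + √15)) = √(87 + √15)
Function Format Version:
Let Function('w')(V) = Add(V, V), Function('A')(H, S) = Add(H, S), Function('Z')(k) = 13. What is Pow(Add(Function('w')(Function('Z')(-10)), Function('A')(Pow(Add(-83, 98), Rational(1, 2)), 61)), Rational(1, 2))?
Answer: Pow(Add(87, Pow(15, Rational(1, 2))), Rational(1, 2)) ≈ 9.5327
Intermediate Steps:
Function('w')(V) = Mul(2, V)
Pow(Add(Function('w')(Function('Z')(-10)), Function('A')(Pow(Add(-83, 98), Rational(1, 2)), 61)), Rational(1, 2)) = Pow(Add(Mul(2, 13), Add(Pow(Add(-83, 98), Rational(1, 2)), 61)), Rational(1, 2)) = Pow(Add(26, Add(Pow(15, Rational(1, 2)), 61)), Rational(1, 2)) = Pow(Add(26, Add(61, Pow(15, Rational(1, 2)))), Rational(1, 2)) = Pow(Add(87, Pow(15, Rational(1, 2))), Rational(1, 2))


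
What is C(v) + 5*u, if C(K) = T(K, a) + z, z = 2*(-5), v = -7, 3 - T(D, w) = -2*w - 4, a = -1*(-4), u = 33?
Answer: 170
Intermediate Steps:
a = 4
T(D, w) = 7 + 2*w (T(D, w) = 3 - (-2*w - 4) = 3 - (-4 - 2*w) = 3 + (4 + 2*w) = 7 + 2*w)
z = -10
C(K) = 5 (C(K) = (7 + 2*4) - 10 = (7 + 8) - 10 = 15 - 10 = 5)
C(v) + 5*u = 5 + 5*33 = 5 + 165 = 170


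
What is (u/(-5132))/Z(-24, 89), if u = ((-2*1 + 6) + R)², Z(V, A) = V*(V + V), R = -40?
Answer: -9/41056 ≈ -0.00021921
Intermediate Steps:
Z(V, A) = 2*V² (Z(V, A) = V*(2*V) = 2*V²)
u = 1296 (u = ((-2*1 + 6) - 40)² = ((-2 + 6) - 40)² = (4 - 40)² = (-36)² = 1296)
(u/(-5132))/Z(-24, 89) = (1296/(-5132))/((2*(-24)²)) = (1296*(-1/5132))/((2*576)) = -324/1283/1152 = -324/1283*1/1152 = -9/41056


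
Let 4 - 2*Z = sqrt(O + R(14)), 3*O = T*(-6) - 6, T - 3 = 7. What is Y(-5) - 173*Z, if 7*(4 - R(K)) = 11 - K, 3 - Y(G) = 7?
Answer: -350 + 173*I*sqrt(861)/14 ≈ -350.0 + 362.59*I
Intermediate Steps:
T = 10 (T = 3 + 7 = 10)
Y(G) = -4 (Y(G) = 3 - 1*7 = 3 - 7 = -4)
R(K) = 17/7 + K/7 (R(K) = 4 - (11 - K)/7 = 4 + (-11/7 + K/7) = 17/7 + K/7)
O = -22 (O = (10*(-6) - 6)/3 = (-60 - 6)/3 = (1/3)*(-66) = -22)
Z = 2 - I*sqrt(861)/14 (Z = 2 - sqrt(-22 + (17/7 + (1/7)*14))/2 = 2 - sqrt(-22 + (17/7 + 2))/2 = 2 - sqrt(-22 + 31/7)/2 = 2 - I*sqrt(861)/14 ≈ 2.0 - 2.0959*I)
Y(-5) - 173*Z = -4 - 173*(2 - I*sqrt(861)/14) = -4 + (-346 + 173*I*sqrt(861)/14) = -350 + 173*I*sqrt(861)/14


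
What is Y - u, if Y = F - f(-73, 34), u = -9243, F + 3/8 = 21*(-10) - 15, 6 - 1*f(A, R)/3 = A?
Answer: 70245/8 ≈ 8780.6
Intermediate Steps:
f(A, R) = 18 - 3*A
F = -1803/8 (F = -3/8 + (21*(-10) - 15) = -3/8 + (-210 - 15) = -3/8 - 225 = -1803/8 ≈ -225.38)
Y = -3699/8 (Y = -1803/8 - (18 - 3*(-73)) = -1803/8 - (18 + 219) = -1803/8 - 1*237 = -1803/8 - 237 = -3699/8 ≈ -462.38)
Y - u = -3699/8 - 1*(-9243) = -3699/8 + 9243 = 70245/8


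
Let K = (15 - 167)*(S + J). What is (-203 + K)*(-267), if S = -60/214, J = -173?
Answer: -746668437/107 ≈ -6.9782e+6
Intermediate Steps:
S = -30/107 (S = -60*1/214 = -30/107 ≈ -0.28037)
K = 2818232/107 (K = (15 - 167)*(-30/107 - 173) = -152*(-18541/107) = 2818232/107 ≈ 26339.)
(-203 + K)*(-267) = (-203 + 2818232/107)*(-267) = (2796511/107)*(-267) = -746668437/107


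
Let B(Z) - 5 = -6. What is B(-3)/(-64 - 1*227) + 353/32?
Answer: 102755/9312 ≈ 11.035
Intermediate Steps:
B(Z) = -1 (B(Z) = 5 - 6 = -1)
B(-3)/(-64 - 1*227) + 353/32 = -1/(-64 - 1*227) + 353/32 = -1/(-64 - 227) + 353*(1/32) = -1/(-291) + 353/32 = -1*(-1/291) + 353/32 = 1/291 + 353/32 = 102755/9312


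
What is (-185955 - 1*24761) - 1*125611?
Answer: -336327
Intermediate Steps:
(-185955 - 1*24761) - 1*125611 = (-185955 - 24761) - 125611 = -210716 - 125611 = -336327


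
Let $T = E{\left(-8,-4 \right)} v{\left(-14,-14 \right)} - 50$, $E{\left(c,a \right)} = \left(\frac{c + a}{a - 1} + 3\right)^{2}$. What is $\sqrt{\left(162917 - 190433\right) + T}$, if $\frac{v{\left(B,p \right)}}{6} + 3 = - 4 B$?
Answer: $\frac{4 i \sqrt{28583}}{5} \approx 135.25 i$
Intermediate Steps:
$E{\left(c,a \right)} = \left(3 + \frac{a + c}{-1 + a}\right)^{2}$ ($E{\left(c,a \right)} = \left(\frac{a + c}{-1 + a} + 3\right)^{2} = \left(3 + \frac{a + c}{-1 + a}\right)^{2}$)
$v{\left(B,p \right)} = -18 - 24 B$ ($v{\left(B,p \right)} = -18 + 6 \left(- 4 B\right) = -18 - 24 B$)
$T = \frac{230572}{25}$ ($T = \frac{\left(-3 - 8 + 4 \left(-4\right)\right)^{2}}{\left(-1 - 4\right)^{2}} \left(-18 - -336\right) - 50 = \frac{\left(-3 - 8 - 16\right)^{2}}{25} \left(-18 + 336\right) - 50 = \frac{\left(-27\right)^{2}}{25} \cdot 318 - 50 = \frac{1}{25} \cdot 729 \cdot 318 - 50 = \frac{729}{25} \cdot 318 - 50 = \frac{231822}{25} - 50 = \frac{230572}{25} \approx 9222.9$)
$\sqrt{\left(162917 - 190433\right) + T} = \sqrt{\left(162917 - 190433\right) + \frac{230572}{25}} = \sqrt{-27516 + \frac{230572}{25}} = \sqrt{- \frac{457328}{25}} = \frac{4 i \sqrt{28583}}{5}$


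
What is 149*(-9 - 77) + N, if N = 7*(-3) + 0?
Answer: -12835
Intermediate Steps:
N = -21 (N = -21 + 0 = -21)
149*(-9 - 77) + N = 149*(-9 - 77) - 21 = 149*(-86) - 21 = -12814 - 21 = -12835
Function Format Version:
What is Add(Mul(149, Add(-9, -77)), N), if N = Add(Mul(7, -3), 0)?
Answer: -12835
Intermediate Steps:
N = -21 (N = Add(-21, 0) = -21)
Add(Mul(149, Add(-9, -77)), N) = Add(Mul(149, Add(-9, -77)), -21) = Add(Mul(149, -86), -21) = Add(-12814, -21) = -12835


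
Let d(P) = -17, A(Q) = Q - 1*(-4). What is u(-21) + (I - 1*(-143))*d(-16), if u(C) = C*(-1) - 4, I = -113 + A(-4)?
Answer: -493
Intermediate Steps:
A(Q) = 4 + Q (A(Q) = Q + 4 = 4 + Q)
I = -113 (I = -113 + (4 - 4) = -113 + 0 = -113)
u(C) = -4 - C (u(C) = -C - 4 = -4 - C)
u(-21) + (I - 1*(-143))*d(-16) = (-4 - 1*(-21)) + (-113 - 1*(-143))*(-17) = (-4 + 21) + (-113 + 143)*(-17) = 17 + 30*(-17) = 17 - 510 = -493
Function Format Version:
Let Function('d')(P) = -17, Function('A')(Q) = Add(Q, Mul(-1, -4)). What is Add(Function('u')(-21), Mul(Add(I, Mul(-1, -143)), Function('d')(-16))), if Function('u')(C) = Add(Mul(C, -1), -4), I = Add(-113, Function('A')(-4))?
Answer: -493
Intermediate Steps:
Function('A')(Q) = Add(4, Q) (Function('A')(Q) = Add(Q, 4) = Add(4, Q))
I = -113 (I = Add(-113, Add(4, -4)) = Add(-113, 0) = -113)
Function('u')(C) = Add(-4, Mul(-1, C)) (Function('u')(C) = Add(Mul(-1, C), -4) = Add(-4, Mul(-1, C)))
Add(Function('u')(-21), Mul(Add(I, Mul(-1, -143)), Function('d')(-16))) = Add(Add(-4, Mul(-1, -21)), Mul(Add(-113, Mul(-1, -143)), -17)) = Add(Add(-4, 21), Mul(Add(-113, 143), -17)) = Add(17, Mul(30, -17)) = Add(17, -510) = -493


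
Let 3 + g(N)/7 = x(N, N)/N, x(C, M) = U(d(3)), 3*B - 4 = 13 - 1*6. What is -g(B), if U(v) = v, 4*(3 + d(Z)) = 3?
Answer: 1113/44 ≈ 25.295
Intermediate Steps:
d(Z) = -9/4 (d(Z) = -3 + (¼)*3 = -3 + ¾ = -9/4)
B = 11/3 (B = 4/3 + (13 - 1*6)/3 = 4/3 + (13 - 6)/3 = 4/3 + (⅓)*7 = 4/3 + 7/3 = 11/3 ≈ 3.6667)
x(C, M) = -9/4
g(N) = -21 - 63/(4*N) (g(N) = -21 + 7*(-9/(4*N)) = -21 - 63/(4*N))
-g(B) = -(-21 - 63/(4*11/3)) = -(-21 - 63/4*3/11) = -(-21 - 189/44) = -1*(-1113/44) = 1113/44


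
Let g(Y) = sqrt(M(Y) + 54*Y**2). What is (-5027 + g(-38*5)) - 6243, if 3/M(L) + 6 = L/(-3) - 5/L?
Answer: -11270 + 3*sqrt(9261495897082)/6539 ≈ -9873.8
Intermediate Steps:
M(L) = 3/(-6 - 5/L - L/3) (M(L) = 3/(-6 + (L/(-3) - 5/L)) = 3/(-6 + (L*(-1/3) - 5/L)) = 3/(-6 + (-L/3 - 5/L)) = 3/(-6 + (-5/L - L/3)) = 3/(-6 - 5/L - L/3))
g(Y) = sqrt(54*Y**2 - 9*Y/(15 + Y**2 + 18*Y)) (g(Y) = sqrt(-9*Y/(15 + Y**2 + 18*Y) + 54*Y**2) = sqrt(54*Y**2 - 9*Y/(15 + Y**2 + 18*Y)))
(-5027 + g(-38*5)) - 6243 = (-5027 + 3*sqrt((-38*5)*(-1 + 6*(-38*5)*(15 + (-38*5)**2 + 18*(-38*5)))/(15 + (-38*5)**2 + 18*(-38*5)))) - 6243 = (-5027 + 3*sqrt(-190*(-1 + 6*(-190)*(15 + (-190)**2 + 18*(-190)))/(15 + (-190)**2 + 18*(-190)))) - 6243 = (-5027 + 3*sqrt(-190*(-1 + 6*(-190)*(15 + 36100 - 3420))/(15 + 36100 - 3420))) - 6243 = (-5027 + 3*sqrt(-190*(-1 + 6*(-190)*32695)/32695)) - 6243 = (-5027 + 3*sqrt(-190*1/32695*(-1 - 37272300))) - 6243 = (-5027 + 3*sqrt(-190*1/32695*(-37272301))) - 6243 = (-5027 + 3*sqrt(1416347438/6539)) - 6243 = (-5027 + 3*(sqrt(9261495897082)/6539)) - 6243 = (-5027 + 3*sqrt(9261495897082)/6539) - 6243 = -11270 + 3*sqrt(9261495897082)/6539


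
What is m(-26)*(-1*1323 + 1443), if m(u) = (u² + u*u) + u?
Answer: 159120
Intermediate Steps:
m(u) = u + 2*u² (m(u) = (u² + u²) + u = 2*u² + u = u + 2*u²)
m(-26)*(-1*1323 + 1443) = (-26*(1 + 2*(-26)))*(-1*1323 + 1443) = (-26*(1 - 52))*(-1323 + 1443) = -26*(-51)*120 = 1326*120 = 159120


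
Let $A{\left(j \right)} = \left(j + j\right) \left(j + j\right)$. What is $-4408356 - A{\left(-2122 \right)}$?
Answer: $-22419892$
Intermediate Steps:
$A{\left(j \right)} = 4 j^{2}$ ($A{\left(j \right)} = 2 j 2 j = 4 j^{2}$)
$-4408356 - A{\left(-2122 \right)} = -4408356 - 4 \left(-2122\right)^{2} = -4408356 - 4 \cdot 4502884 = -4408356 - 18011536 = -22419892$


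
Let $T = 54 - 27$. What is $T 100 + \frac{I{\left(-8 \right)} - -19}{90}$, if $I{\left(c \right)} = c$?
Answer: $\frac{243011}{90} \approx 2700.1$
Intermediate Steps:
$T = 27$
$T 100 + \frac{I{\left(-8 \right)} - -19}{90} = 27 \cdot 100 + \frac{-8 - -19}{90} = 2700 + \left(-8 + 19\right) \frac{1}{90} = 2700 + 11 \cdot \frac{1}{90} = 2700 + \frac{11}{90} = \frac{243011}{90}$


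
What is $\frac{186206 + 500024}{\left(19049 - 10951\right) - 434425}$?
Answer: $- \frac{686230}{426327} \approx -1.6096$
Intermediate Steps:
$\frac{186206 + 500024}{\left(19049 - 10951\right) - 434425} = \frac{686230}{8098 - 434425} = \frac{686230}{-426327} = 686230 \left(- \frac{1}{426327}\right) = - \frac{686230}{426327}$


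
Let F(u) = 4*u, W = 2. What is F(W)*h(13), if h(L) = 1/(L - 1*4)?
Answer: 8/9 ≈ 0.88889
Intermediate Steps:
h(L) = 1/(-4 + L) (h(L) = 1/(L - 4) = 1/(-4 + L))
F(W)*h(13) = (4*2)/(-4 + 13) = 8/9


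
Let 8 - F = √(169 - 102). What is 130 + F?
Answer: 138 - √67 ≈ 129.81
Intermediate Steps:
F = 8 - √67 (F = 8 - √(169 - 102) = 8 - √67 ≈ -0.18535)
130 + F = 130 + (8 - √67) = 138 - √67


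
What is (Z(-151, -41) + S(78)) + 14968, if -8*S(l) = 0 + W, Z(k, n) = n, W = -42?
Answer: 59729/4 ≈ 14932.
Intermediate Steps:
S(l) = 21/4 (S(l) = -(0 - 42)/8 = -1/8*(-42) = 21/4)
(Z(-151, -41) + S(78)) + 14968 = (-41 + 21/4) + 14968 = -143/4 + 14968 = 59729/4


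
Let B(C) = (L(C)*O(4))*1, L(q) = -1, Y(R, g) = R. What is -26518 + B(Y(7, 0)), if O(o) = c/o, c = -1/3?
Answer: -318215/12 ≈ -26518.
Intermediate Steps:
c = -1/3 (c = -1*1/3 = -1/3 ≈ -0.33333)
O(o) = -1/(3*o)
B(C) = 1/12 (B(C) = -(-1)/(3*4)*1 = -1*(-1/12)*1 = (1/12)*1 = 1/12)
-26518 + B(Y(7, 0)) = -26518 + 1/12 = -318215/12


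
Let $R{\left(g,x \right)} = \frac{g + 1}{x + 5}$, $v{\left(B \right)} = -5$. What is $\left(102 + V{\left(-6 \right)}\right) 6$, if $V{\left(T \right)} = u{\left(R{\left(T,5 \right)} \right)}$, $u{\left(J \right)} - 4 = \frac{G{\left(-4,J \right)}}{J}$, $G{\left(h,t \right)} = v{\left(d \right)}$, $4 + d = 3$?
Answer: $696$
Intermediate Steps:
$d = -1$ ($d = -4 + 3 = -1$)
$R{\left(g,x \right)} = \frac{1 + g}{5 + x}$
$G{\left(h,t \right)} = -5$
$u{\left(J \right)} = 4 - \frac{5}{J}$
$V{\left(T \right)} = 4 - \frac{5}{\frac{1}{10} + \frac{T}{10}}$ ($V{\left(T \right)} = 4 - \frac{5}{\frac{1}{5 + 5} \left(1 + T\right)} = 4 - \frac{5}{\frac{1}{10} \left(1 + T\right)} = 4 - \frac{5}{\frac{1}{10} + \frac{T}{10}}$)
$\left(102 + V{\left(-6 \right)}\right) 6 = \left(102 + \frac{2 \left(-23 + 2 \left(-6\right)\right)}{1 - 6}\right) 6 = \left(102 + \frac{2 \left(-23 - 12\right)}{-5}\right) 6 = \left(102 + 2 \left(- \frac{1}{5}\right) \left(-35\right)\right) 6 = \left(102 + 14\right) 6 = 116 \cdot 6 = 696$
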